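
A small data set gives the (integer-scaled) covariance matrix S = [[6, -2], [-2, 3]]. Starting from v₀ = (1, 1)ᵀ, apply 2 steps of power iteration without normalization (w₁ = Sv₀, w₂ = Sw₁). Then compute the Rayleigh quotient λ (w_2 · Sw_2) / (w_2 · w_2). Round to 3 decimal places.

λ ≈ 6.717

w1 = Sv₀ = (6·1 + (-2)·1; (-2)·1 + 3·1) = (4, 1)
w2 = Sw1 = (6·4 + (-2)·1; (-2)·4 + 3·1) = (22, -5)
Sw2 = (142, -59)
w2·Sw2 = 22·142 + (-5)·(-59) = 3419; w2·w2 = 22·22 + (-5)·(-5) = 509
λ ≈ 3419/509 = 6.717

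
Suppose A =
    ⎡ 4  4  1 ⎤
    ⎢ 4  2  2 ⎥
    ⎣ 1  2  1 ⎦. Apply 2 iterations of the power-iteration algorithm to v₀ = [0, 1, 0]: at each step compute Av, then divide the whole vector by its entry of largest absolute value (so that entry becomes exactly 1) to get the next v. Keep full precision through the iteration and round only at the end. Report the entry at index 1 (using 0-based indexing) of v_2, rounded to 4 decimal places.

0.9231

Av0 = (4.00000, 2.00000, 2.00000); divide by 4.00000 → v1 = (1.00000, 0.50000, 0.50000)
Av1 = (6.50000, 6.00000, 2.50000); divide by 6.50000 → v2 = (1.00000, 0.92308, 0.38462)
Requested entry of v2: 24/26 = 0.9231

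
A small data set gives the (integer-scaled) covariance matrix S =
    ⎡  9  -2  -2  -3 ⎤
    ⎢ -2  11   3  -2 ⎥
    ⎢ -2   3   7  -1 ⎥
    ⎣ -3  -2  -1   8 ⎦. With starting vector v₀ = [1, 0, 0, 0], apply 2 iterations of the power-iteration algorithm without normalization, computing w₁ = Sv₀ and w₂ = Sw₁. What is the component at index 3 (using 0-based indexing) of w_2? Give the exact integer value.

w1 = Sv₀ = (9·1 + (-2)·0 + (-2)·0 + (-3)·0; (-2)·1 + 11·0 + 3·0 + (-2)·0; (-2)·1 + 3·0 + 7·0 + (-1)·0; (-3)·1 + (-2)·0 + (-1)·0 + 8·0) = (9, -2, -2, -3)
w2 = Sw1 = (9·9 + (-2)·(-2) + (-2)·(-2) + (-3)·(-3); (-2)·9 + 11·(-2) + 3·(-2) + (-2)·(-3); (-2)·9 + 3·(-2) + 7·(-2) + (-1)·(-3); (-3)·9 + (-2)·(-2) + (-1)·(-2) + 8·(-3)) = (98, -40, -35, -45)
The requested component of w2 is -45.

-45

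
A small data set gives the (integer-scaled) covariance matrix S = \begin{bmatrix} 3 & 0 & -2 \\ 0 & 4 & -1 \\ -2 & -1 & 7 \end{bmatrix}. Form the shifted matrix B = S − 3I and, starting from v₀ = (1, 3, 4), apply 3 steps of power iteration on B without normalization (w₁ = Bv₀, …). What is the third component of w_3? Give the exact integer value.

B = S − 3I has rows (0, 0, -2); (0, 1, -1); (-2, -1, 4)
w1 = Bv₀ = (0·1 + 0·3 + (-2)·4; 0·1 + 1·3 + (-1)·4; (-2)·1 + (-1)·3 + 4·4) = (-8, -1, 11)
w2 = Bw1 = (0·(-8) + 0·(-1) + (-2)·11; 0·(-8) + 1·(-1) + (-1)·11; (-2)·(-8) + (-1)·(-1) + 4·11) = (-22, -12, 61)
w3 = Bw2 = (-122, -73, 300)
Requested component of w3: 300

300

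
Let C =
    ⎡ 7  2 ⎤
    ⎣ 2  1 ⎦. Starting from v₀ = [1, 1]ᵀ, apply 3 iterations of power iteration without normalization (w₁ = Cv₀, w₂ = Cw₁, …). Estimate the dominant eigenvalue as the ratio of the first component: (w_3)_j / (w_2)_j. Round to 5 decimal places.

7.60870

w1 = Cv₀ = (9, 3)
w2 = Cw1 = (69, 21)
w3 = Cw2 = (525, 159)
Ratio at component: 525 / 69 = 7.60870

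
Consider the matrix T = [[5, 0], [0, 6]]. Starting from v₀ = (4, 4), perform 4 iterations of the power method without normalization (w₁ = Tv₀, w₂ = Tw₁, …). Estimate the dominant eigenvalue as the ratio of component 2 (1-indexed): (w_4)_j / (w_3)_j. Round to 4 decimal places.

λ ≈ 6.0000

w1 = Tv₀ = (5·4 + 0·4; 0·4 + 6·4) = (20, 24)
w2 = Tw1 = (5·20 + 0·24; 0·20 + 6·24) = (100, 144)
w3 = Tw2 = (500, 864)
w4 = Tw3 = (2500, 5184)
Ratio at component: 5184 / 864 = 6.0000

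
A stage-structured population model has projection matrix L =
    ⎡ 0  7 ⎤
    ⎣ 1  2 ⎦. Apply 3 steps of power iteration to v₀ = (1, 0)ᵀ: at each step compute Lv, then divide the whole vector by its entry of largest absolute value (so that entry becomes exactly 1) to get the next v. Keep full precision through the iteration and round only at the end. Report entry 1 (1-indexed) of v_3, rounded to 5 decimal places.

1.00000

Lv0 = (0.000000, 1.000000); divide by 1.000000 → v1 = (0.000000, 1.000000)
Lv1 = (7.000000, 2.000000); divide by 7.000000 → v2 = (1.000000, 0.285714)
Lv2 = (2.000000, 1.571429); divide by 2.000000 → v3 = (1.000000, 0.785714)
Requested entry of v3: 14/14 = 1.00000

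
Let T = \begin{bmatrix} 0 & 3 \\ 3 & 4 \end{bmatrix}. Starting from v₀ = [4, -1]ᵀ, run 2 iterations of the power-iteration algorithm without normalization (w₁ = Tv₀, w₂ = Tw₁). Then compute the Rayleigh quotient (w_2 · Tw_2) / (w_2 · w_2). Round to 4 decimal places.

4.9122

w1 = Tv₀ = (0·4 + 3·(-1); 3·4 + 4·(-1)) = (-3, 8)
w2 = Tw1 = (0·(-3) + 3·8; 3·(-3) + 4·8) = (24, 23)
Tw2 = (69, 164)
w2·Tw2 = 24·69 + 23·164 = 5428; w2·w2 = 24·24 + 23·23 = 1105
λ ≈ 5428/1105 = 4.9122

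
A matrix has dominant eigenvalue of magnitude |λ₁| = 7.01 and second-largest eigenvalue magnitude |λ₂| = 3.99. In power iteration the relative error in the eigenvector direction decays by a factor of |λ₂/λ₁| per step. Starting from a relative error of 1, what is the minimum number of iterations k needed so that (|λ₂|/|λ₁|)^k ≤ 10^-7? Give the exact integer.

|λ₂/λ₁| = 3.99/7.01 = 0.56919
Need k ≥ ln(10^-7) / ln(0.56919) = -16.1181 / -0.5635 ≈ 28.601
Smallest integer k satisfying the bound: 29

29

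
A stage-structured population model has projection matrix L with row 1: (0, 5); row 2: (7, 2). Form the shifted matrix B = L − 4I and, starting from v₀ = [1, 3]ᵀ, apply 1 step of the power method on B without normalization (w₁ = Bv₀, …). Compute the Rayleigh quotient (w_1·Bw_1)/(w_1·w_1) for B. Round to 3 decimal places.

μ ≈ -2.902

B = L − 4I has rows (-4, 5); (7, -2)
w1 = Bv₀ = ((-4)·1 + 5·3; 7·1 + (-2)·3) = (11, 1)
Bw1 = (-39, 75)
w1·Bw1 = -354; w1·w1 = 122; μ ≈ -354/122 = -2.902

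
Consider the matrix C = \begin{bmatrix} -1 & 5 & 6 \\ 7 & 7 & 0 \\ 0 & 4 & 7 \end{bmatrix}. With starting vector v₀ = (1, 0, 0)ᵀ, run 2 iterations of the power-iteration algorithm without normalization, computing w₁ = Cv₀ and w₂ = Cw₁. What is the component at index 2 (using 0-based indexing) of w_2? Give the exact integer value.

w1 = Cv₀ = (-1, 7, 0)
w2 = Cw1 = (36, 42, 28)
The requested component of w2 is 28.

28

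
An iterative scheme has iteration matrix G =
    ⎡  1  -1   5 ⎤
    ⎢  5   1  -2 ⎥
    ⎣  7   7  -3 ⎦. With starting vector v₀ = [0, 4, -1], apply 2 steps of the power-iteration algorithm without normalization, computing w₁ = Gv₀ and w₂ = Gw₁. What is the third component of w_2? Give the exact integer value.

-114

w1 = Gv₀ = (1·0 + (-1)·4 + 5·(-1); 5·0 + 1·4 + (-2)·(-1); 7·0 + 7·4 + (-3)·(-1)) = (-9, 6, 31)
w2 = Gw1 = (1·(-9) + (-1)·6 + 5·31; 5·(-9) + 1·6 + (-2)·31; 7·(-9) + 7·6 + (-3)·31) = (140, -101, -114)
The requested component of w2 is -114.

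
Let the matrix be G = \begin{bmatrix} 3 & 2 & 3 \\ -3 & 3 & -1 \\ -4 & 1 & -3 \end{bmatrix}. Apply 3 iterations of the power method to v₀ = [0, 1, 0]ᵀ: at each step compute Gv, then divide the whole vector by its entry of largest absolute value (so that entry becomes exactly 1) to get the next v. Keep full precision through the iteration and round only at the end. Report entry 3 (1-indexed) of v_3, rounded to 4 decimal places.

Gv0 = (2.00000, 3.00000, 1.00000); divide by 3.00000 → v1 = (0.66667, 1.00000, 0.33333)
Gv1 = (5.00000, 0.66667, -2.66667); divide by 5.00000 → v2 = (1.00000, 0.13333, -0.53333)
Gv2 = (1.66667, -2.06667, -2.26667); divide by -2.26667 → v3 = (-0.73529, 0.91176, 1.00000)
Requested entry of v3: -34/-34 = 1.0000

1.0000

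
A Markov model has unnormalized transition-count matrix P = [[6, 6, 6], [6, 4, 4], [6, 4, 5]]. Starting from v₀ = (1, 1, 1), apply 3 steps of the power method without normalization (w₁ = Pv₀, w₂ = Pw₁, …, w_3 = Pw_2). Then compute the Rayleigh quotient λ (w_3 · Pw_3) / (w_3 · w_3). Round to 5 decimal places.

15.83620

w1 = Pv₀ = (18, 14, 15)
w2 = Pw1 = (282, 224, 239)
w3 = Pw2 = (4470, 3544, 3783)
Pw3 = (70782, 56128, 59911)
w3·Pw3 = 4470·70782 + 3544·56128 + 3783·59911 = 741956485; w3·w3 = 4470·4470 + 3544·3544 + 3783·3783 = 46851925
λ ≈ 741956485/46851925 = 15.83620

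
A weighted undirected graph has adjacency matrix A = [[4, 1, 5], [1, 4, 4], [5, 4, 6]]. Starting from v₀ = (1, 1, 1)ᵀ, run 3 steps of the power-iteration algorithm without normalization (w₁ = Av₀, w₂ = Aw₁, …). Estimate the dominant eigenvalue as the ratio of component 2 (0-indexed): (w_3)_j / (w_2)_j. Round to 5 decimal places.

w1 = Av₀ = (10, 9, 15)
w2 = Aw1 = (124, 106, 176)
w3 = Aw2 = (1482, 1252, 2100)
Ratio at component: 2100 / 176 = 11.93182

11.93182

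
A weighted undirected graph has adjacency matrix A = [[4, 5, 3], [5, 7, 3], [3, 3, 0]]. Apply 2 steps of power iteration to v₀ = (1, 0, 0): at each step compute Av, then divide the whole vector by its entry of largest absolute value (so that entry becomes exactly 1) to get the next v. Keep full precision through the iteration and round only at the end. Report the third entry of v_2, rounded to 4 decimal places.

Av0 = (4.00000, 5.00000, 3.00000); divide by 5.00000 → v1 = (0.80000, 1.00000, 0.60000)
Av1 = (10.00000, 12.80000, 5.40000); divide by 12.80000 → v2 = (0.78125, 1.00000, 0.42188)
Requested entry of v2: 27/64 = 0.4219

0.4219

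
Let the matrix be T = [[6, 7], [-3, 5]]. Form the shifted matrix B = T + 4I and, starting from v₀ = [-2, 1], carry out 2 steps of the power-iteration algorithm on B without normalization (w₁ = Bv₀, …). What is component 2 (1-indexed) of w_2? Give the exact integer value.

B = T + 4I has rows (10, 7); (-3, 9)
w1 = Bv₀ = (10·(-2) + 7·1; (-3)·(-2) + 9·1) = (-13, 15)
w2 = Bw1 = (10·(-13) + 7·15; (-3)·(-13) + 9·15) = (-25, 174)
Requested component of w2: 174

174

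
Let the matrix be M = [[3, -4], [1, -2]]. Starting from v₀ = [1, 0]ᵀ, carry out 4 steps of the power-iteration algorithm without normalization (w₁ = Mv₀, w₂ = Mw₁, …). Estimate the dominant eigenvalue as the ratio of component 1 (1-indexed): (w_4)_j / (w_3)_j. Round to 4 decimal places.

w1 = Mv₀ = (3·1 + (-4)·0; 1·1 + (-2)·0) = (3, 1)
w2 = Mw1 = (3·3 + (-4)·1; 1·3 + (-2)·1) = (5, 1)
w3 = Mw2 = (11, 3)
w4 = Mw3 = (21, 5)
Ratio at component: 21 / 11 = 1.9091

1.9091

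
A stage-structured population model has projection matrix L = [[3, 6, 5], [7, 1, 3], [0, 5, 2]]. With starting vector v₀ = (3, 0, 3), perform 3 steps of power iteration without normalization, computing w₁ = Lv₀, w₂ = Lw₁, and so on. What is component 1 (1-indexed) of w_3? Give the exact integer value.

2952

w1 = Lv₀ = (24, 30, 6)
w2 = Lw1 = (282, 216, 162)
w3 = Lw2 = (2952, 2676, 1404)
The requested component of w3 is 2952.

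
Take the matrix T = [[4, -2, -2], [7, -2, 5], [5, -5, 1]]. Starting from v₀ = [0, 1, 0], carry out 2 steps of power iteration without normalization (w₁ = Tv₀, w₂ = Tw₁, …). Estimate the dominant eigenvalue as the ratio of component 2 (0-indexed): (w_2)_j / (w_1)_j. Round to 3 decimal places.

w1 = Tv₀ = (-2, -2, -5)
w2 = Tw1 = (6, -35, -5)
Ratio at component: -5 / -5 = 1.000

λ ≈ 1.000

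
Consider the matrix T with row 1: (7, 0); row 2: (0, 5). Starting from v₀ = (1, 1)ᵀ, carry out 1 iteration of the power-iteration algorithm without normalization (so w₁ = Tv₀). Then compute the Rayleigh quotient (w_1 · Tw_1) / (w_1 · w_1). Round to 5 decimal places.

w1 = Tv₀ = (7, 5)
Tw1 = (49, 25)
w1·Tw1 = 7·49 + 5·25 = 468; w1·w1 = 7·7 + 5·5 = 74
λ ≈ 468/74 = 6.32432

λ ≈ 6.32432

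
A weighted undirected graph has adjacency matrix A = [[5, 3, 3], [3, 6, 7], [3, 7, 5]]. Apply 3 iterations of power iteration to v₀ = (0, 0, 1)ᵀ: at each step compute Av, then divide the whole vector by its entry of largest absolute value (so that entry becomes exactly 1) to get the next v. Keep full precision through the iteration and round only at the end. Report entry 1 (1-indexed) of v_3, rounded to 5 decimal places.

Av0 = (3.000000, 7.000000, 5.000000); divide by 7.000000 → v1 = (0.428571, 1.000000, 0.714286)
Av1 = (7.285714, 12.285714, 11.857143); divide by 12.285714 → v2 = (0.593023, 1.000000, 0.965116)
Av2 = (8.860465, 14.534884, 13.604651); divide by 14.534884 → v3 = (0.609600, 1.000000, 0.936000)
Requested entry of v3: 762/1250 = 0.60960

0.60960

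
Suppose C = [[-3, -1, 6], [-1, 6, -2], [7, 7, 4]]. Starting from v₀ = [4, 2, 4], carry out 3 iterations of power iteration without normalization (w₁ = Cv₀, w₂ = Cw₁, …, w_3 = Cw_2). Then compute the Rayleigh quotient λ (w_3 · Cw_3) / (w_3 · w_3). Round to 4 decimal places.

5.3004

w1 = Cv₀ = ((-3)·4 + (-1)·2 + 6·4; (-1)·4 + 6·2 + (-2)·4; 7·4 + 7·2 + 4·4) = (10, 0, 58)
w2 = Cw1 = ((-3)·10 + (-1)·0 + 6·58; (-1)·10 + 6·0 + (-2)·58; 7·10 + 7·0 + 4·58) = (318, -126, 302)
w3 = Cw2 = (984, -1678, 2552)
Cw3 = (14038, -16156, 5350)
w3·Cw3 = 984·14038 + (-1678)·(-16156) + 2552·5350 = 54576360; w3·w3 = 984·984 + (-1678)·(-1678) + 2552·2552 = 10296644
λ ≈ 54576360/10296644 = 5.3004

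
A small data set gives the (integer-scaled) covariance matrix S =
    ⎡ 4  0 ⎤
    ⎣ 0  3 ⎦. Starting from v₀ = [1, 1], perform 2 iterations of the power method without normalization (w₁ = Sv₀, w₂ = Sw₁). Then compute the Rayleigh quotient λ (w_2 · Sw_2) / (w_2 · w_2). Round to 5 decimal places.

w1 = Sv₀ = (4·1 + 0·1; 0·1 + 3·1) = (4, 3)
w2 = Sw1 = (4·4 + 0·3; 0·4 + 3·3) = (16, 9)
Sw2 = (64, 27)
w2·Sw2 = 16·64 + 9·27 = 1267; w2·w2 = 16·16 + 9·9 = 337
λ ≈ 1267/337 = 3.75964

λ ≈ 3.75964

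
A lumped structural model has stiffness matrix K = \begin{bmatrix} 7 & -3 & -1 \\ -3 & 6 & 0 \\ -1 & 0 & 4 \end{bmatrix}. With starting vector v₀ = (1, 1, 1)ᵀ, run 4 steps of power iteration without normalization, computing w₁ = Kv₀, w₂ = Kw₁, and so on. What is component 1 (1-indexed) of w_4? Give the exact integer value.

w1 = Kv₀ = (7·1 + (-3)·1 + (-1)·1; (-3)·1 + 6·1 + 0·1; (-1)·1 + 0·1 + 4·1) = (3, 3, 3)
w2 = Kw1 = (7·3 + (-3)·3 + (-1)·3; (-3)·3 + 6·3 + 0·3; (-1)·3 + 0·3 + 4·3) = (9, 9, 9)
w3 = Kw2 = (27, 27, 27)
w4 = Kw3 = (81, 81, 81)
The requested component of w4 is 81.

81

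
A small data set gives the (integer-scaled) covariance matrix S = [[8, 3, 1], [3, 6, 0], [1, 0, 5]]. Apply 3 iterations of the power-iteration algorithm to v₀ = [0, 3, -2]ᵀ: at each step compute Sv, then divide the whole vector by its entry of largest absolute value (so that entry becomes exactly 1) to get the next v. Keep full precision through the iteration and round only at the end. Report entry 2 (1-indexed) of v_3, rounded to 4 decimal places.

Sv0 = (7.00000, 18.00000, -10.00000); divide by 18.00000 → v1 = (0.38889, 1.00000, -0.55556)
Sv1 = (5.55556, 7.16667, -2.38889); divide by 7.16667 → v2 = (0.77519, 1.00000, -0.33333)
Sv2 = (8.86822, 8.32558, -0.89147); divide by 8.86822 → v3 = (1.00000, 0.93881, -0.10052)
Requested entry of v3: 1074/1144 = 0.9388

0.9388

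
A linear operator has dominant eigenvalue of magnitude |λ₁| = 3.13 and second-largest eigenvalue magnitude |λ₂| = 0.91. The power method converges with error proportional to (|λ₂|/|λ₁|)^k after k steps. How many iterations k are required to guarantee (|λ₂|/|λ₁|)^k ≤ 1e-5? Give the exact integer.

|λ₂/λ₁| = 0.91/3.13 = 0.29073
Need k ≥ ln(1e-5) / ln(0.29073) = -11.5129 / -1.2353 ≈ 9.320
Smallest integer k satisfying the bound: 10

10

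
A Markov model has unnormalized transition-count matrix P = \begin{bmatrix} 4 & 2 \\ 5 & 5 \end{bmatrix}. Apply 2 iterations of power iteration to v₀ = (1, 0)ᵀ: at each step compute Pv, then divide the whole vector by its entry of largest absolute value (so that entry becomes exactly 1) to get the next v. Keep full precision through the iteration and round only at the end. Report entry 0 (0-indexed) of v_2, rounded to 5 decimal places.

Pv0 = (4.000000, 5.000000); divide by 5.000000 → v1 = (0.800000, 1.000000)
Pv1 = (5.200000, 9.000000); divide by 9.000000 → v2 = (0.577778, 1.000000)
Requested entry of v2: 26/45 = 0.57778

0.57778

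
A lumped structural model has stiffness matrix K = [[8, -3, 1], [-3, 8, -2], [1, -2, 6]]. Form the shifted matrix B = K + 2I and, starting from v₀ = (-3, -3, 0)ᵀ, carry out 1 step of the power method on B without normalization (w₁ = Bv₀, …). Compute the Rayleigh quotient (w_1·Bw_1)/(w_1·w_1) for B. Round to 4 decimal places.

B = K + 2I has rows (10, -3, 1); (-3, 10, -2); (1, -2, 8)
w1 = Bv₀ = (10·(-3) + (-3)·(-3) + 1·0; (-3)·(-3) + 10·(-3) + (-2)·0; 1·(-3) + (-2)·(-3) + 8·0) = (-21, -21, 3)
Bw1 = (-144, -153, 45)
w1·Bw1 = 6372; w1·w1 = 891; μ ≈ 6372/891 = 7.1515

μ ≈ 7.1515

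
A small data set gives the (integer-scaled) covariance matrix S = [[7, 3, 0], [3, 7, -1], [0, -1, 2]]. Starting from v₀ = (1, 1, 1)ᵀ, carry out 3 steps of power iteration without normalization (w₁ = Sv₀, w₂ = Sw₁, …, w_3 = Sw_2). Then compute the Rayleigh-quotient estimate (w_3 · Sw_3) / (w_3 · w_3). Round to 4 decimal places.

w1 = Sv₀ = (7·1 + 3·1 + 0·1; 3·1 + 7·1 + (-1)·1; 0·1 + (-1)·1 + 2·1) = (10, 9, 1)
w2 = Sw1 = (7·10 + 3·9 + 0·1; 3·10 + 7·9 + (-1)·1; 0·10 + (-1)·9 + 2·1) = (97, 92, -7)
w3 = Sw2 = (955, 942, -106)
Sw3 = (9511, 9565, -1154)
w3·Sw3 = 955·9511 + 942·9565 + (-106)·(-1154) = 18215559; w3·w3 = 955·955 + 942·942 + (-106)·(-106) = 1810625
λ ≈ 18215559/1810625 = 10.0604

10.0604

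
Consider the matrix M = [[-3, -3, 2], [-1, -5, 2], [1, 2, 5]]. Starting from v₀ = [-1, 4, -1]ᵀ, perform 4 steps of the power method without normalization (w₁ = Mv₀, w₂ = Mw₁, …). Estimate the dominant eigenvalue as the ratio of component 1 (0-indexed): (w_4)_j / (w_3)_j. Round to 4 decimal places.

w1 = Mv₀ = ((-3)·(-1) + (-3)·4 + 2·(-1); (-1)·(-1) + (-5)·4 + 2·(-1); 1·(-1) + 2·4 + 5·(-1)) = (-11, -21, 2)
w2 = Mw1 = ((-3)·(-11) + (-3)·(-21) + 2·2; (-1)·(-11) + (-5)·(-21) + 2·2; 1·(-11) + 2·(-21) + 5·2) = (100, 120, -43)
w3 = Mw2 = (-746, -786, 125)
w4 = Mw3 = (4846, 4926, -1693)
Ratio at component: 4926 / -786 = -6.2672

-6.2672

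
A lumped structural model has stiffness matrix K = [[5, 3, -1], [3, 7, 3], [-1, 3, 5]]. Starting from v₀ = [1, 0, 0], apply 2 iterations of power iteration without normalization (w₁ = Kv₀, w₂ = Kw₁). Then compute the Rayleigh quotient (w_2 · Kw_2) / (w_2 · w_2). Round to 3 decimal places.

λ ≈ 8.879

w1 = Kv₀ = (5, 3, -1)
w2 = Kw1 = (35, 33, -1)
Kw2 = (275, 333, 59)
w2·Kw2 = 35·275 + 33·333 + (-1)·59 = 20555; w2·w2 = 35·35 + 33·33 + (-1)·(-1) = 2315
λ ≈ 20555/2315 = 8.879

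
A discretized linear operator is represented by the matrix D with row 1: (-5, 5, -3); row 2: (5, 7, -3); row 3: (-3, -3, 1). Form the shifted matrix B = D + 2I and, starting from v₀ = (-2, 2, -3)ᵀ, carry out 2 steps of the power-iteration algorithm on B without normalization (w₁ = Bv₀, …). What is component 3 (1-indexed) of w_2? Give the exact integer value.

B = D + 2I has rows (-3, 5, -3); (5, 9, -3); (-3, -3, 3)
w1 = Bv₀ = ((-3)·(-2) + 5·2 + (-3)·(-3); 5·(-2) + 9·2 + (-3)·(-3); (-3)·(-2) + (-3)·2 + 3·(-3)) = (25, 17, -9)
w2 = Bw1 = ((-3)·25 + 5·17 + (-3)·(-9); 5·25 + 9·17 + (-3)·(-9); (-3)·25 + (-3)·17 + 3·(-9)) = (37, 305, -153)
Requested component of w2: -153

-153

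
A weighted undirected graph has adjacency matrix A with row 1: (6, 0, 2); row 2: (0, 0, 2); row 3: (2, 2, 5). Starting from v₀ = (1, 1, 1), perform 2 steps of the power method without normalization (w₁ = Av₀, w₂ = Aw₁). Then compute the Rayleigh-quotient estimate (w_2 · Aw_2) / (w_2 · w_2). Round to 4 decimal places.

w1 = Av₀ = (6·1 + 0·1 + 2·1; 0·1 + 0·1 + 2·1; 2·1 + 2·1 + 5·1) = (8, 2, 9)
w2 = Aw1 = (6·8 + 0·2 + 2·9; 0·8 + 0·2 + 2·9; 2·8 + 2·2 + 5·9) = (66, 18, 65)
Aw2 = (526, 130, 493)
w2·Aw2 = 66·526 + 18·130 + 65·493 = 69101; w2·w2 = 66·66 + 18·18 + 65·65 = 8905
λ ≈ 69101/8905 = 7.7598

7.7598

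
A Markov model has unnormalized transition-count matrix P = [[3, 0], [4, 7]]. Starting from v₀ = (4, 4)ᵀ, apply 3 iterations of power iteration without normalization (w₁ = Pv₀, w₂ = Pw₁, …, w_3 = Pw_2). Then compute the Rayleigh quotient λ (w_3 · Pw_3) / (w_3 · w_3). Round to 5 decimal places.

w1 = Pv₀ = (12, 44)
w2 = Pw1 = (36, 356)
w3 = Pw2 = (108, 2636)
Pw3 = (324, 18884)
w3·Pw3 = 108·324 + 2636·18884 = 49813216; w3·w3 = 108·108 + 2636·2636 = 6960160
λ ≈ 49813216/6960160 = 7.15691

7.15691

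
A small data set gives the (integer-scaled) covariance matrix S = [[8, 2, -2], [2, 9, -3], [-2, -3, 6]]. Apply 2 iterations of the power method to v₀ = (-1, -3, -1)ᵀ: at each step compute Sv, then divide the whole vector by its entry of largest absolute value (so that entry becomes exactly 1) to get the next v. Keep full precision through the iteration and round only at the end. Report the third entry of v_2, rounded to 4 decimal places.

Sv0 = (-12.00000, -26.00000, 5.00000); divide by -26.00000 → v1 = (0.46154, 1.00000, -0.19231)
Sv1 = (6.07692, 10.50000, -5.07692); divide by 10.50000 → v2 = (0.57875, 1.00000, -0.48352)
Requested entry of v2: 132/-273 = -0.4835

-0.4835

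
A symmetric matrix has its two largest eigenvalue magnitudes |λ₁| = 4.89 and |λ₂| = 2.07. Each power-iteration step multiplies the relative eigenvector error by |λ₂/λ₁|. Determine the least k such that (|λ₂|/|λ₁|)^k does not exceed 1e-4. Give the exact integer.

11

|λ₂/λ₁| = 2.07/4.89 = 0.42331
Need k ≥ ln(1e-4) / ln(0.42331) = -9.2103 / -0.8596 ≈ 10.714
Smallest integer k satisfying the bound: 11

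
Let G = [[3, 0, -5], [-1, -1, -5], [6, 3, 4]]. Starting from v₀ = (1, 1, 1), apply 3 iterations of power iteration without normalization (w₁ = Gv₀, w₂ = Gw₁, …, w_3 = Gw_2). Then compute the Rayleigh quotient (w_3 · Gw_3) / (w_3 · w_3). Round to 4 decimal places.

w1 = Gv₀ = (-2, -7, 13)
w2 = Gw1 = (-71, -56, 19)
w3 = Gw2 = (-308, 32, -518)
Gw3 = (1666, 2866, -3824)
w3·Gw3 = (-308)·1666 + 32·2866 + (-518)·(-3824) = 1559416; w3·w3 = (-308)·(-308) + 32·32 + (-518)·(-518) = 364212
λ ≈ 1559416/364212 = 4.2816

4.2816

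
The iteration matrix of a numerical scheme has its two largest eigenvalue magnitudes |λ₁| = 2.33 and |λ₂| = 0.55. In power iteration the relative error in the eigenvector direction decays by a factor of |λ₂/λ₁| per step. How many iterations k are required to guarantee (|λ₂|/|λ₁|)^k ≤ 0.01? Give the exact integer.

4

|λ₂/λ₁| = 0.55/2.33 = 0.23605
Need k ≥ ln(0.01) / ln(0.23605) = -4.6052 / -1.4437 ≈ 3.190
Smallest integer k satisfying the bound: 4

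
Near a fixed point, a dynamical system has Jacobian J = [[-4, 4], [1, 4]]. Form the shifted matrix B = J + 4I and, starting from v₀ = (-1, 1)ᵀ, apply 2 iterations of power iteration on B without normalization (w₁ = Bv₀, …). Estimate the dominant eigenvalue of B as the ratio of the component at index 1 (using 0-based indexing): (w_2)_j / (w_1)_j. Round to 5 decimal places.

μ ≈ 8.57143

B = J + 4I has rows (0, 4); (1, 8)
w1 = Bv₀ = (4, 7)
w2 = Bw1 = (28, 60)
Ratio: 60/7 = 8.57143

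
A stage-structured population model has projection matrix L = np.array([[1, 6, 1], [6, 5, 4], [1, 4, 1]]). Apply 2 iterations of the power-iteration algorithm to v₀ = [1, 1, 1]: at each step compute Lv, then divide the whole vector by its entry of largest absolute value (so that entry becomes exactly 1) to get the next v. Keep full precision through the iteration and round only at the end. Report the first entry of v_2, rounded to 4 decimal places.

Lv0 = (8.00000, 15.00000, 6.00000); divide by 15.00000 → v1 = (0.53333, 1.00000, 0.40000)
Lv1 = (6.93333, 9.80000, 4.93333); divide by 9.80000 → v2 = (0.70748, 1.00000, 0.50340)
Requested entry of v2: 104/147 = 0.7075

0.7075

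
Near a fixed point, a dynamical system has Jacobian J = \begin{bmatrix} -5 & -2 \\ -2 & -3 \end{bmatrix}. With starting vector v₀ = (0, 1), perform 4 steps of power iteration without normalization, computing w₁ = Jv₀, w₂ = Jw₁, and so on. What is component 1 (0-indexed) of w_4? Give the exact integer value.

w1 = Jv₀ = (-2, -3)
w2 = Jw1 = (16, 13)
w3 = Jw2 = (-106, -71)
w4 = Jw3 = (672, 425)
The requested component of w4 is 425.

425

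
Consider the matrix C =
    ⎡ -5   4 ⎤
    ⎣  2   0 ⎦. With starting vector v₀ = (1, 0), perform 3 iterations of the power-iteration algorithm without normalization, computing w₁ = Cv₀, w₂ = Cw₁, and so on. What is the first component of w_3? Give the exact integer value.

-205

w1 = Cv₀ = ((-5)·1 + 4·0; 2·1 + 0·0) = (-5, 2)
w2 = Cw1 = ((-5)·(-5) + 4·2; 2·(-5) + 0·2) = (33, -10)
w3 = Cw2 = (-205, 66)
The requested component of w3 is -205.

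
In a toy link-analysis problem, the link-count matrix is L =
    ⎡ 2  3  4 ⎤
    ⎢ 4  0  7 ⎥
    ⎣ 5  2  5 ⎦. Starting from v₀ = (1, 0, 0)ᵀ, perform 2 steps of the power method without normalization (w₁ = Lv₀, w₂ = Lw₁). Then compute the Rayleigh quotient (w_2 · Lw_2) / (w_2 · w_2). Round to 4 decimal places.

w1 = Lv₀ = (2·1 + 3·0 + 4·0; 4·1 + 0·0 + 7·0; 5·1 + 2·0 + 5·0) = (2, 4, 5)
w2 = Lw1 = (2·2 + 3·4 + 4·5; 4·2 + 0·4 + 7·5; 5·2 + 2·4 + 5·5) = (36, 43, 43)
Lw2 = (373, 445, 481)
w2·Lw2 = 36·373 + 43·445 + 43·481 = 53246; w2·w2 = 36·36 + 43·43 + 43·43 = 4994
λ ≈ 53246/4994 = 10.6620

10.6620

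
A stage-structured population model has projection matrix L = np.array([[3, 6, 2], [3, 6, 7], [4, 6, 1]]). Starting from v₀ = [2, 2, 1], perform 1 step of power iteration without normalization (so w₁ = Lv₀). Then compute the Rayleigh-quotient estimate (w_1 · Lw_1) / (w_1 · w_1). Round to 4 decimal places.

13.1214

w1 = Lv₀ = (20, 25, 21)
Lw1 = (252, 357, 251)
w1·Lw1 = 20·252 + 25·357 + 21·251 = 19236; w1·w1 = 20·20 + 25·25 + 21·21 = 1466
λ ≈ 19236/1466 = 13.1214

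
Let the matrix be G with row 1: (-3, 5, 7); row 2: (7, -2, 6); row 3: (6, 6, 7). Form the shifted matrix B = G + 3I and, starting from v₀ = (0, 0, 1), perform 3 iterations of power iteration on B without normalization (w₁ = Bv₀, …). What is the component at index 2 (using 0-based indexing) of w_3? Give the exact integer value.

3070

B = G + 3I has rows (0, 5, 7); (7, 1, 6); (6, 6, 10)
w1 = Bv₀ = (0·0 + 5·0 + 7·1; 7·0 + 1·0 + 6·1; 6·0 + 6·0 + 10·1) = (7, 6, 10)
w2 = Bw1 = (0·7 + 5·6 + 7·10; 7·7 + 1·6 + 6·10; 6·7 + 6·6 + 10·10) = (100, 115, 178)
w3 = Bw2 = (1821, 1883, 3070)
Requested component of w3: 3070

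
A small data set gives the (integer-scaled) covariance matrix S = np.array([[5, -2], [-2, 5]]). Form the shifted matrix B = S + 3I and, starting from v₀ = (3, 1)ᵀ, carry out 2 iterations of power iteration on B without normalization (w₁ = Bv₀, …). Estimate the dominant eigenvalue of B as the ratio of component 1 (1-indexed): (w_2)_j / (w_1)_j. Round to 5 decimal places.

μ ≈ 7.81818

B = S + 3I has rows (8, -2); (-2, 8)
w1 = Bv₀ = (8·3 + (-2)·1; (-2)·3 + 8·1) = (22, 2)
w2 = Bw1 = (8·22 + (-2)·2; (-2)·22 + 8·2) = (172, -28)
Ratio: 172/22 = 7.81818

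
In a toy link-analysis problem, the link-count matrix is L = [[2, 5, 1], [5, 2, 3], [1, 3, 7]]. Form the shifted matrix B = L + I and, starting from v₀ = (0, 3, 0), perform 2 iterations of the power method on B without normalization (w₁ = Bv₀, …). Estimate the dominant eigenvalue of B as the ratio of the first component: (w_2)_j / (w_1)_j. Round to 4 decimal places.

6.6000

B = L + I has rows (3, 5, 1); (5, 3, 3); (1, 3, 8)
w1 = Bv₀ = (15, 9, 9)
w2 = Bw1 = (99, 129, 114)
Ratio: 99/15 = 6.6000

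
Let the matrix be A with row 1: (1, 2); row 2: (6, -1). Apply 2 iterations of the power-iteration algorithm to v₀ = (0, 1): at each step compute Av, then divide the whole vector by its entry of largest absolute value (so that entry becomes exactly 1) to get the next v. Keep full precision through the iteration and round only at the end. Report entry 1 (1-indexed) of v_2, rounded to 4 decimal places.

Av0 = (2.00000, -1.00000); divide by 2.00000 → v1 = (1.00000, -0.50000)
Av1 = (0.00000, 6.50000); divide by 6.50000 → v2 = (0.00000, 1.00000)
Requested entry of v2: 0/13 = 0.0000

0.0000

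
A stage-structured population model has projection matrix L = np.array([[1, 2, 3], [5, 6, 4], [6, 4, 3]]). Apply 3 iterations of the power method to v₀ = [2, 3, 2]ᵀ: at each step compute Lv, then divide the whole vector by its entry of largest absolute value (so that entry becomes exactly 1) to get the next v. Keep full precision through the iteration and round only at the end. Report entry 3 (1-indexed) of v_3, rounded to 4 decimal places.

0.7921

Lv0 = (14.00000, 36.00000, 30.00000); divide by 36.00000 → v1 = (0.38889, 1.00000, 0.83333)
Lv1 = (4.88889, 11.27778, 8.83333); divide by 11.27778 → v2 = (0.43350, 1.00000, 0.78325)
Lv2 = (4.78325, 11.30049, 8.95074); divide by 11.30049 → v3 = (0.42328, 1.00000, 0.79207)
Requested entry of v3: 3634/4588 = 0.7921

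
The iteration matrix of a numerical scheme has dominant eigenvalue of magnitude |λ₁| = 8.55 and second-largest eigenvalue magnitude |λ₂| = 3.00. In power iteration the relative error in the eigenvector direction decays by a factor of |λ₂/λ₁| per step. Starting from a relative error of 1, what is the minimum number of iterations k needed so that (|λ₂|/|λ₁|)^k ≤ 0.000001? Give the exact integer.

|λ₂/λ₁| = 3.00/8.55 = 0.35088
Need k ≥ ln(0.000001) / ln(0.35088) = -13.8155 / -1.0473 ≈ 13.191
Smallest integer k satisfying the bound: 14

14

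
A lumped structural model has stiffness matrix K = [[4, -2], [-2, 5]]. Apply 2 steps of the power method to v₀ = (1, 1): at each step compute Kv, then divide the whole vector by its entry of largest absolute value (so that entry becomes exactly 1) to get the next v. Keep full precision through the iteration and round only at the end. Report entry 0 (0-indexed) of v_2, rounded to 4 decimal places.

Kv0 = (2.00000, 3.00000); divide by 3.00000 → v1 = (0.66667, 1.00000)
Kv1 = (0.66667, 3.66667); divide by 3.66667 → v2 = (0.18182, 1.00000)
Requested entry of v2: 2/11 = 0.1818

0.1818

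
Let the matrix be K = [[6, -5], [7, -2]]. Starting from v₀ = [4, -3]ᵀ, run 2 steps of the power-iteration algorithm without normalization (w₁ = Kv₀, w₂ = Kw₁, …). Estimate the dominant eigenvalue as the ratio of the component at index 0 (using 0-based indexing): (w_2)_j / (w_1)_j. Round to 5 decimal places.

λ ≈ 1.64103

w1 = Kv₀ = (39, 34)
w2 = Kw1 = (64, 205)
Ratio at component: 64 / 39 = 1.64103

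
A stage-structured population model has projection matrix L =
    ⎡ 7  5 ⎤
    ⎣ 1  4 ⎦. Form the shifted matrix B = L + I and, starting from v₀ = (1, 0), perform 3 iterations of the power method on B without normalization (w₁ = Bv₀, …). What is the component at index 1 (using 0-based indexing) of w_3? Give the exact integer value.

134

B = L + I has rows (8, 5); (1, 5)
w1 = Bv₀ = (8·1 + 5·0; 1·1 + 5·0) = (8, 1)
w2 = Bw1 = (8·8 + 5·1; 1·8 + 5·1) = (69, 13)
w3 = Bw2 = (617, 134)
Requested component of w3: 134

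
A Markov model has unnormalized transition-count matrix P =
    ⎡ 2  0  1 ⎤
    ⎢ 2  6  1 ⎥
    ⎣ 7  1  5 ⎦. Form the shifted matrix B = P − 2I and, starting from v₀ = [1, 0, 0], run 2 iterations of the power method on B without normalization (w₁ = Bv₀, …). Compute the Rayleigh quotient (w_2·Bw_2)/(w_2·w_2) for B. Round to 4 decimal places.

5.8219

B = P − 2I has rows (0, 0, 1); (2, 4, 1); (7, 1, 3)
w1 = Bv₀ = (0, 2, 7)
w2 = Bw1 = (7, 15, 23)
Bw2 = (23, 97, 133)
w2·Bw2 = 4675; w2·w2 = 803; μ ≈ 4675/803 = 5.8219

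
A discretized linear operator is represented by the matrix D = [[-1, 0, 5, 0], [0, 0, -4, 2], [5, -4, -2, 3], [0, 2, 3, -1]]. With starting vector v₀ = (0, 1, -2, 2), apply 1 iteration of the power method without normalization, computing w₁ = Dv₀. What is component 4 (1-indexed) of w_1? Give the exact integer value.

-6

w1 = Dv₀ = (-10, 12, 6, -6)
The requested component of w1 is -6.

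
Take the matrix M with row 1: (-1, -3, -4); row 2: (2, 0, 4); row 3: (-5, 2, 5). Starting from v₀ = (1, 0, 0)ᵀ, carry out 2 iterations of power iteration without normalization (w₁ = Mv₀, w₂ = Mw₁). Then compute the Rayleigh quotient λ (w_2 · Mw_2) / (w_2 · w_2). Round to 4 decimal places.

w1 = Mv₀ = ((-1)·1 + (-3)·0 + (-4)·0; 2·1 + 0·0 + 4·0; (-5)·1 + 2·0 + 5·0) = (-1, 2, -5)
w2 = Mw1 = ((-1)·(-1) + (-3)·2 + (-4)·(-5); 2·(-1) + 0·2 + 4·(-5); (-5)·(-1) + 2·2 + 5·(-5)) = (15, -22, -16)
Mw2 = (115, -34, -199)
w2·Mw2 = 15·115 + (-22)·(-34) + (-16)·(-199) = 5657; w2·w2 = 15·15 + (-22)·(-22) + (-16)·(-16) = 965
λ ≈ 5657/965 = 5.8622

5.8622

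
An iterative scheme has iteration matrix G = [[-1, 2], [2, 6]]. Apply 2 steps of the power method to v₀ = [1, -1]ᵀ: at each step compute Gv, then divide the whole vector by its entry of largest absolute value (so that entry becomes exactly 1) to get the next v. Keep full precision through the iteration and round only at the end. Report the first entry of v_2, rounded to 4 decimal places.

Gv0 = (-3.00000, -4.00000); divide by -4.00000 → v1 = (0.75000, 1.00000)
Gv1 = (1.25000, 7.50000); divide by 7.50000 → v2 = (0.16667, 1.00000)
Requested entry of v2: -5/-30 = 0.1667

0.1667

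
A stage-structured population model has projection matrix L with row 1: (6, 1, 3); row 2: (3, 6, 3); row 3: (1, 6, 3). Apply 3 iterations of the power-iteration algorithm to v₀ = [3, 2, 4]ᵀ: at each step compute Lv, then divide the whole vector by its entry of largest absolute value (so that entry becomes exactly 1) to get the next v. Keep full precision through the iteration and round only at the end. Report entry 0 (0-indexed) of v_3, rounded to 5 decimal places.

Lv0 = (32.000000, 33.000000, 27.000000); divide by 33.000000 → v1 = (0.969697, 1.000000, 0.818182)
Lv1 = (9.272727, 11.363636, 9.424242); divide by 11.363636 → v2 = (0.816000, 1.000000, 0.829333)
Lv2 = (8.384000, 10.936000, 9.304000); divide by 10.936000 → v3 = (0.766642, 1.000000, 0.850768)
Requested entry of v3: 3144/4101 = 0.76664

0.76664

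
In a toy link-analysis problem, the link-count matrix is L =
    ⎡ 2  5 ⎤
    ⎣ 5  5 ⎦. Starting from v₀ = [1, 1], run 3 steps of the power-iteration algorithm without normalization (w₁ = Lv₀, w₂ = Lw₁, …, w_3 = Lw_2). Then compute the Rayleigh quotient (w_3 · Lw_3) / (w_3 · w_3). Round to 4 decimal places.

w1 = Lv₀ = (2·1 + 5·1; 5·1 + 5·1) = (7, 10)
w2 = Lw1 = (2·7 + 5·10; 5·7 + 5·10) = (64, 85)
w3 = Lw2 = (553, 745)
Lw3 = (4831, 6490)
w3·Lw3 = 553·4831 + 745·6490 = 7506593; w3·w3 = 553·553 + 745·745 = 860834
λ ≈ 7506593/860834 = 8.7201

8.7201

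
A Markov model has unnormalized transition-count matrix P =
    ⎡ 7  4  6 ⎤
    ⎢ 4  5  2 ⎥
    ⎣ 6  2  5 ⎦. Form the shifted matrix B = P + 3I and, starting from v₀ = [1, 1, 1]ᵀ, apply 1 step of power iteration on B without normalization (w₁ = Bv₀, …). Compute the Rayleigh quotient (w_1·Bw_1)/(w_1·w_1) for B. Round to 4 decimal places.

B = P + 3I has rows (10, 4, 6); (4, 8, 2); (6, 2, 8)
w1 = Bv₀ = (20, 14, 16)
Bw1 = (352, 224, 276)
w1·Bw1 = 14592; w1·w1 = 852; μ ≈ 14592/852 = 17.1268

μ ≈ 17.1268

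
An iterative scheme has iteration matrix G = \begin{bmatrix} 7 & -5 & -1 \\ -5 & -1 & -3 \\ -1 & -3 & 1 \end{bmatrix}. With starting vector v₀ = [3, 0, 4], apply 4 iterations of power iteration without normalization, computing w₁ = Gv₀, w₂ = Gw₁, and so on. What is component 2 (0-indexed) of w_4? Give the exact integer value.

w1 = Gv₀ = (17, -27, 1)
w2 = Gw1 = (253, -61, 65)
w3 = Gw2 = (2011, -1399, -5)
w4 = Gw3 = (21077, -8641, 2181)
The requested component of w4 is 2181.

2181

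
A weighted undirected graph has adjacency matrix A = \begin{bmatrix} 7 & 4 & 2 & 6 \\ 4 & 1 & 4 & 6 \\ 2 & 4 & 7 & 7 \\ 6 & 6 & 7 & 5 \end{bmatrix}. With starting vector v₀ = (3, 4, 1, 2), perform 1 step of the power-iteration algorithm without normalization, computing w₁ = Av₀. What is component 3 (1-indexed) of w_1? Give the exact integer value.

43

w1 = Av₀ = (51, 32, 43, 59)
The requested component of w1 is 43.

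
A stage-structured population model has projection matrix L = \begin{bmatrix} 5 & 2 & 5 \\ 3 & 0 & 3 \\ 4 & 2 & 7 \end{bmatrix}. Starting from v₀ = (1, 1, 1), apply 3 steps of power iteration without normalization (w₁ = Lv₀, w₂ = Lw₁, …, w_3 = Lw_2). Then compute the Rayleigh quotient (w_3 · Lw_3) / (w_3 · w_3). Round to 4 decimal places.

w1 = Lv₀ = (5·1 + 2·1 + 5·1; 3·1 + 0·1 + 3·1; 4·1 + 2·1 + 7·1) = (12, 6, 13)
w2 = Lw1 = (5·12 + 2·6 + 5·13; 3·12 + 0·6 + 3·13; 4·12 + 2·6 + 7·13) = (137, 75, 151)
w3 = Lw2 = (1590, 864, 1755)
Lw3 = (18453, 10035, 20373)
w3·Lw3 = 1590·18453 + 864·10035 + 1755·20373 = 73765125; w3·w3 = 1590·1590 + 864·864 + 1755·1755 = 6354621
λ ≈ 73765125/6354621 = 11.6081

11.6081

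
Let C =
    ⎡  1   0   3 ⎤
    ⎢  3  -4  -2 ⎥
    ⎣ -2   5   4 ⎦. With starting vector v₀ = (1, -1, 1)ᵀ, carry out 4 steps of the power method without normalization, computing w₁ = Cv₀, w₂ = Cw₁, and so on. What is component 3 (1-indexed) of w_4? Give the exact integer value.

w1 = Cv₀ = (1·1 + 0·(-1) + 3·1; 3·1 + (-4)·(-1) + (-2)·1; (-2)·1 + 5·(-1) + 4·1) = (4, 5, -3)
w2 = Cw1 = (1·4 + 0·5 + 3·(-3); 3·4 + (-4)·5 + (-2)·(-3); (-2)·4 + 5·5 + 4·(-3)) = (-5, -2, 5)
w3 = Cw2 = (10, -17, 20)
w4 = Cw3 = (70, 58, -25)
The requested component of w4 is -25.

-25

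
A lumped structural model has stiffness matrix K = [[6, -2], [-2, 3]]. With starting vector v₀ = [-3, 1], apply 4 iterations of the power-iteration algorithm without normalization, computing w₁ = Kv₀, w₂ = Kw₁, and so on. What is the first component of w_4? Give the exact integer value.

w1 = Kv₀ = (-20, 9)
w2 = Kw1 = (-138, 67)
w3 = Kw2 = (-962, 477)
w4 = Kw3 = (-6726, 3355)
The requested component of w4 is -6726.

-6726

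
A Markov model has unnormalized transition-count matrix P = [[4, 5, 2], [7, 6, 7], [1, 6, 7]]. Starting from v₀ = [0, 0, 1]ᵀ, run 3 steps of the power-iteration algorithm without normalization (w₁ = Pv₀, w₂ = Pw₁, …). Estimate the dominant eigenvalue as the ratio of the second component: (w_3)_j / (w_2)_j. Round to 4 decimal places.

w1 = Pv₀ = (4·0 + 5·0 + 2·1; 7·0 + 6·0 + 7·1; 1·0 + 6·0 + 7·1) = (2, 7, 7)
w2 = Pw1 = (4·2 + 5·7 + 2·7; 7·2 + 6·7 + 7·7; 1·2 + 6·7 + 7·7) = (57, 105, 93)
w3 = Pw2 = (939, 1680, 1338)
Ratio at component: 1680 / 105 = 16.0000

λ ≈ 16.0000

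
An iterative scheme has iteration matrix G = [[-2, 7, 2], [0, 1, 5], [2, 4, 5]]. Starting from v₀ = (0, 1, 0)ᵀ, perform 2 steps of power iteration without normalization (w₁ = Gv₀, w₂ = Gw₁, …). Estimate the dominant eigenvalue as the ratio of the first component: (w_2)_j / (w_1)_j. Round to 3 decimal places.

0.143

w1 = Gv₀ = (7, 1, 4)
w2 = Gw1 = (1, 21, 38)
Ratio at component: 1 / 7 = 0.143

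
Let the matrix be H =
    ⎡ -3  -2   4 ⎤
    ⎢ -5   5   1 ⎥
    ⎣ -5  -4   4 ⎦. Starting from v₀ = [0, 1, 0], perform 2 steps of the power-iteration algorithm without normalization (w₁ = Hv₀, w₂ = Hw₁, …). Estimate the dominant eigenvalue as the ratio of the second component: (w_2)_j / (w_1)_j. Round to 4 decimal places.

6.2000

w1 = Hv₀ = (-2, 5, -4)
w2 = Hw1 = (-20, 31, -26)
Ratio at component: 31 / 5 = 6.2000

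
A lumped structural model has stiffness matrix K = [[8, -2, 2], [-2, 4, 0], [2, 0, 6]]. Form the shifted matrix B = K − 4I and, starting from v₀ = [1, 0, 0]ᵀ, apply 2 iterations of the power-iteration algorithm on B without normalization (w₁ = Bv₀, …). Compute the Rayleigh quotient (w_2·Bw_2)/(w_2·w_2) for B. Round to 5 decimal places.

B = K − 4I has rows (4, -2, 2); (-2, 0, 0); (2, 0, 2)
w1 = Bv₀ = (4, -2, 2)
w2 = Bw1 = (24, -8, 12)
Bw2 = (136, -48, 72)
w2·Bw2 = 4512; w2·w2 = 784; μ ≈ 4512/784 = 5.75510

μ ≈ 5.75510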